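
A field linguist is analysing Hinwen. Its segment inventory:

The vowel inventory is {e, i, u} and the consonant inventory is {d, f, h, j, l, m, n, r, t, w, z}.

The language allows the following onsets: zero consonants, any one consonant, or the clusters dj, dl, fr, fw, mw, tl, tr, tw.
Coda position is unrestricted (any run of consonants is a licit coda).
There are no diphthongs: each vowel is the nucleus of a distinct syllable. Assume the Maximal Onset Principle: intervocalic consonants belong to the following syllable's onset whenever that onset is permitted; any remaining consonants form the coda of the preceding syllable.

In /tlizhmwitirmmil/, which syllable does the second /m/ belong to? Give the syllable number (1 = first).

3

Vowels present: i, i, i, i; each is a nucleus, giving 4 syllables.
V1 /i/ – V2 /i/: /zhmw/ splits as /zh/ + /mw/ (/mw/ is the longest suffix that is a licit onset).
V2 /i/ – V3 /i/: just /t/ — single C goes to the following onset.
V3 /i/ – V4 /i/: cluster /rmm/ — the longest permitted-onset suffix is /m/; onset = /m/, preceding coda = /rm/.
Putting it together: tlizh.mwi.tirm.mil.
The second /m/ is in the coda of syllable 3 (/tirm/).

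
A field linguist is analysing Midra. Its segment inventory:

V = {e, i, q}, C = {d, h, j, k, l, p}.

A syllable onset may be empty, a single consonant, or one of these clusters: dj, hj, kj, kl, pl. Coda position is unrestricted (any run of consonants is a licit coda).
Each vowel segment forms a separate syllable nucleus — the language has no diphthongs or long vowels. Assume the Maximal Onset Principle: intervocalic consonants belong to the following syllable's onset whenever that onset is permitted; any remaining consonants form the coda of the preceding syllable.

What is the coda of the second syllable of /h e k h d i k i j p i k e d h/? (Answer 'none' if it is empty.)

The vowels are e, i, i, i, e — 5 nuclei, so 5 syllables.
Between /e/ (V1) and /i/ (V2): /khd/ — longest licit onset from the right is /d/, leaving /kh/ as coda.
Between /i/ (V2) and /i/ (V3): /k/ → onset of the next syllable (single consonants are always licit onsets).
Between /i/ (V3) and /i/ (V4): /jp/ — longest licit onset from the right is /p/, leaving /j/ as coda.
Between /i/ (V4) and /e/ (V5): just /k/ — single C goes to the following onset.
Result: hekh.di.kij.pi.kedh.
Syllable 2 is /di/: onset /d/, nucleus /i/, coda ∅.

none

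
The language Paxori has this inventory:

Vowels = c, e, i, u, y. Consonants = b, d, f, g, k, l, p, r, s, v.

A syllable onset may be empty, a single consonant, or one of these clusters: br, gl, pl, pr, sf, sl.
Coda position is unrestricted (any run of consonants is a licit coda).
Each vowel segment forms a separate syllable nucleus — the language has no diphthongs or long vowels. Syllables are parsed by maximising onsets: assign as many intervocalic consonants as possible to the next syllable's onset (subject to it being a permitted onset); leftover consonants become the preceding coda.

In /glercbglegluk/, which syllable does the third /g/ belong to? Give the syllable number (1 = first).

4

Vowels present: e, c, e, u; each is a nucleus, giving 4 syllables.
Between /e/ (V1) and /c/ (V2): /r/ is a single consonant, so it becomes the next onset.
Between /c/ (V2) and /e/ (V3): /bgl/; trying suffixes from longest down, /gl/ is the first permitted one, so coda /b/ | onset /gl/.
Between /e/ (V3) and /u/ (V4): /gl/ is a licit onset in full, so it all attaches to the next syllable.
So the parse is gle.rcb.gle.gluk.
The third /g/ is in the onset of syllable 4 (/gluk/).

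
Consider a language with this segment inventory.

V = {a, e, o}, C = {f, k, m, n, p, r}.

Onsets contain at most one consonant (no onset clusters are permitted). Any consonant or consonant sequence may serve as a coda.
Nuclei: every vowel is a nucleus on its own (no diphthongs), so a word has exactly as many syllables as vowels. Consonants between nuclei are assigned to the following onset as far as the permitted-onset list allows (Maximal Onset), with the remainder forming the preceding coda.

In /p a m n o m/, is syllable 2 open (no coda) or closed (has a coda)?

closed

The vowels are a, o — 2 nuclei, so 2 syllables.
/a…o/ gap (V1→V2): /mn/ splits as /m/ + /n/ (/n/ is the longest suffix that is a licit onset).
Syllabification: pam.nom.
Syllable 2 is /nom/ with coda /m/, so it is closed.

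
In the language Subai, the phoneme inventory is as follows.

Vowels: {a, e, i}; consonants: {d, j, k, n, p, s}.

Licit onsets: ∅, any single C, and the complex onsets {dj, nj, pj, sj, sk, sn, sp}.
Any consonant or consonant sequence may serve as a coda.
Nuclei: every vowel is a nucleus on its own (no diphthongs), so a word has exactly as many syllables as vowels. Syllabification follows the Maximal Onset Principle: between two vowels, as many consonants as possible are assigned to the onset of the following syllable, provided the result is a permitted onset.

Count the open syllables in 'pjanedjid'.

Vowels present: a, e, i; each is a nucleus, giving 3 syllables.
/a…e/ gap (V1→V2): /n/ → onset of the next syllable (single consonants are always licit onsets).
/e…i/ gap (V2→V3): /dj/ is a licit onset in full, so it all attaches to the next syllable.
Putting it together: pja.ne.djid.
Classifying each syllable: /pja/ (open), /ne/ (open), /djid/ (closed).
Open syllables: 2.

2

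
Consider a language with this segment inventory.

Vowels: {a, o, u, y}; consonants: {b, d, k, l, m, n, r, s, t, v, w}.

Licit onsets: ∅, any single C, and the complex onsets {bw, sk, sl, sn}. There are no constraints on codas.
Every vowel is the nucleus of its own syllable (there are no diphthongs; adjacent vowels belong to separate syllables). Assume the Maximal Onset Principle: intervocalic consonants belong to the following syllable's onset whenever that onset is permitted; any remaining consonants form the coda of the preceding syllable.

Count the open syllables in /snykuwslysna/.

3

The vowels are y, u, y, a — 4 nuclei, so 4 syllables.
V1 /y/ – V2 /u/: /k/ is a single consonant, so it becomes the next onset.
V2 /u/ – V3 /y/: cluster /wsl/ — the longest permitted-onset suffix is /sl/; onset = /sl/, preceding coda = /w/.
V3 /y/ – V4 /a/: /sn/ — entire cluster is a permitted onset → onset /sn/, coda ∅.
Putting it together: sny.kuw.sly.sna.
Classifying each syllable: /sny/ (open), /kuw/ (closed), /sly/ (open), /sna/ (open).
Open syllables: 3.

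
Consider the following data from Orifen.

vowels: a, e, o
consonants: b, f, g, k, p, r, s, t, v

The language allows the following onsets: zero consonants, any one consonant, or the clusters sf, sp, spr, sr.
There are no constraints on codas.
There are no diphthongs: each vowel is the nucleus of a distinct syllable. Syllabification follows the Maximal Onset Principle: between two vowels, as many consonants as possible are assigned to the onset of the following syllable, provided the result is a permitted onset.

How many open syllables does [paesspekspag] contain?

1

Vowels present: a, e, e, a; each is a nucleus, giving 4 syllables.
/a…e/ gap (V1→V2): nothing intervenes; syllable break is V.V.
/e…e/ gap (V2→V3): /ssp/ splits as /s/ + /sp/ (/sp/ is the longest suffix that is a licit onset).
/e…a/ gap (V3→V4): /ksp/ splits as /k/ + /sp/ (/sp/ is the longest suffix that is a licit onset).
Syllabification: pa.es.spek.spag.
Classifying each syllable: /pa/ (open), /es/ (closed), /spek/ (closed), /spag/ (closed).
Open syllables: 1.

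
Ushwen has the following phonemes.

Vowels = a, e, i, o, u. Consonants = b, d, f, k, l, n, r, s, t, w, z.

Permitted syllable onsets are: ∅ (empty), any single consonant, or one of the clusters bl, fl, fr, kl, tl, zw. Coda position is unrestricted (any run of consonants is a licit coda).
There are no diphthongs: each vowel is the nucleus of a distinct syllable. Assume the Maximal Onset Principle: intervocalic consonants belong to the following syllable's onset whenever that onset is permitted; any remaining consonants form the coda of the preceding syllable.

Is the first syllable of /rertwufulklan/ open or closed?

Vowels present: e, u, u, a; each is a nucleus, giving 4 syllables.
σ1/σ2 boundary: /rtw/; trying suffixes from longest down, /w/ is the first permitted one, so coda /rt/ | onset /w/.
σ2/σ3 boundary: just /f/ — single C goes to the following onset.
σ3/σ4 boundary: /lkl/; trying suffixes from longest down, /kl/ is the first permitted one, so coda /l/ | onset /kl/.
Result: rert.wu.ful.klan.
Syllable 1 is /rert/ with coda /rt/, so it is closed.

closed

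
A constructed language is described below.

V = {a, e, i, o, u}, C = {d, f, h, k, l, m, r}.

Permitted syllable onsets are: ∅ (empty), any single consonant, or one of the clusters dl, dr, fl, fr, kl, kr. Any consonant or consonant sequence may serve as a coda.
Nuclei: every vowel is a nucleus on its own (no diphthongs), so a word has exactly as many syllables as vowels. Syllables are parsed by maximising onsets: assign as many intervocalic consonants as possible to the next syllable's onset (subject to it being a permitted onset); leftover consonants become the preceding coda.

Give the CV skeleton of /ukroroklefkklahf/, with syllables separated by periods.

Vowels present: u, o, o, e, a; each is a nucleus, giving 5 syllables.
Between /u/ (V1) and /o/ (V2): /kr/ — entire cluster is a permitted onset → onset /kr/, coda ∅.
Between /o/ (V2) and /o/ (V3): just /r/ — single C goes to the following onset.
Between /o/ (V3) and /e/ (V4): cluster /kl/ — /kl/ is itself a permitted onset, so the whole cluster goes right; preceding coda = ∅.
Between /e/ (V4) and /a/ (V5): cluster /fkkl/ — the longest permitted-onset suffix is /kl/; onset = /kl/, preceding coda = /fk/.
Result: u.kro.ro.klefk.klahf.
Mapping each syllable to C/V: /u/ → V, /kro/ → CCV, /ro/ → CV, /klefk/ → CCVCC, /klahf/ → CCVCC.

V.CCV.CV.CCVCC.CCVCC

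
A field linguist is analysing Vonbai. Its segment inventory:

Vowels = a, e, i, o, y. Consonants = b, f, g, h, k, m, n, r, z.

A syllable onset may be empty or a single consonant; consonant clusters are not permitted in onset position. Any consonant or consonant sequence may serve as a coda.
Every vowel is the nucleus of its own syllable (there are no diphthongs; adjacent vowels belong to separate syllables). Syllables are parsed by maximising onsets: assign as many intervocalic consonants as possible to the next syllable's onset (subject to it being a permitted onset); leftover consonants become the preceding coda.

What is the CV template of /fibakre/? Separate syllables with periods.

CV.CVC.CV

Vowels present: i, a, e; each is a nucleus, giving 3 syllables.
σ1/σ2 boundary: just /b/ — single C goes to the following onset.
σ2/σ3 boundary: /kr/ splits as /k/ + /r/ (/r/ is the longest suffix that is a licit onset).
So the parse is fi.bak.re.
Mapping each syllable to C/V: /fi/ → CV, /bak/ → CVC, /re/ → CV.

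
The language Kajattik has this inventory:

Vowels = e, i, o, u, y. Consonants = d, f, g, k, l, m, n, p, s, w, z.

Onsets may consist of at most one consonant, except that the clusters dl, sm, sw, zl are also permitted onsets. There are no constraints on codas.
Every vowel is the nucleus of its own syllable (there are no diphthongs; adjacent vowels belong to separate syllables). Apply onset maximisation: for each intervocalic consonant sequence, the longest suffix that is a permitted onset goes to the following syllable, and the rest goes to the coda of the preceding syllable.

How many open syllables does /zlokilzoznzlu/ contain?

Nuclei (vowels): o, i, o, u → 4 syllables.
V1 /o/ – V2 /i/: /k/ is a single consonant, so it becomes the next onset.
V2 /i/ – V3 /o/: /lz/ splits as /l/ + /z/ (/z/ is the longest suffix that is a licit onset).
V3 /o/ – V4 /u/: /znzl/ splits as /zn/ + /zl/ (/zl/ is the longest suffix that is a licit onset).
Result: zlo.kil.zozn.zlu.
Classifying each syllable: /zlo/ (open), /kil/ (closed), /zozn/ (closed), /zlu/ (open).
Open syllables: 2.

2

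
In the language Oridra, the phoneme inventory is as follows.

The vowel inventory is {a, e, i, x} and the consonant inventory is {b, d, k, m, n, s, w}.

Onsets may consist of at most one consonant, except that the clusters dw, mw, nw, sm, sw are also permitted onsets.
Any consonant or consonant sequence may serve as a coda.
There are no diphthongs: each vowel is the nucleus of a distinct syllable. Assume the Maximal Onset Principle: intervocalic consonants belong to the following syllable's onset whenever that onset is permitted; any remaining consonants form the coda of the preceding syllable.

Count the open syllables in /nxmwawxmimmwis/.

3

Nuclei (vowels): x, a, x, i, i → 5 syllables.
/x…a/ gap (V1→V2): /mw/ — entire cluster is a permitted onset → onset /mw/, coda ∅.
/a…x/ gap (V2→V3): /w/ → onset of the next syllable (single consonants are always licit onsets).
/x…i/ gap (V3→V4): just /m/ — single C goes to the following onset.
/i…i/ gap (V4→V5): cluster /mmw/ — the longest permitted-onset suffix is /mw/; onset = /mw/, preceding coda = /m/.
Putting it together: nx.mwa.wx.mim.mwis.
Classifying each syllable: /nx/ (open), /mwa/ (open), /wx/ (open), /mim/ (closed), /mwis/ (closed).
Open syllables: 3.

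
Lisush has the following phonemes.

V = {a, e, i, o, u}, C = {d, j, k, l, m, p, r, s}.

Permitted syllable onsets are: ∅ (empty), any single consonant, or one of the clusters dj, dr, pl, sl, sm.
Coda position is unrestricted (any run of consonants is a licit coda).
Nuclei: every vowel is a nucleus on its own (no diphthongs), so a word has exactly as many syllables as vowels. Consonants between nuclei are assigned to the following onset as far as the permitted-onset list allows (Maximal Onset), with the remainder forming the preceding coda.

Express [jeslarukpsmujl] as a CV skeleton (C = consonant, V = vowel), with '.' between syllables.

Nuclei (vowels): e, a, u, u → 4 syllables.
/e…a/ gap (V1→V2): cluster /sl/ — /sl/ is itself a permitted onset, so the whole cluster goes right; preceding coda = ∅.
/a…u/ gap (V2→V3): /r/ → onset of the next syllable (single consonants are always licit onsets).
/u…u/ gap (V3→V4): /kpsm/; trying suffixes from longest down, /sm/ is the first permitted one, so coda /kp/ | onset /sm/.
Result: je.sla.rukp.smujl.
Mapping each syllable to C/V: /je/ → CV, /sla/ → CCV, /rukp/ → CVCC, /smujl/ → CCVCC.

CV.CCV.CVCC.CCVCC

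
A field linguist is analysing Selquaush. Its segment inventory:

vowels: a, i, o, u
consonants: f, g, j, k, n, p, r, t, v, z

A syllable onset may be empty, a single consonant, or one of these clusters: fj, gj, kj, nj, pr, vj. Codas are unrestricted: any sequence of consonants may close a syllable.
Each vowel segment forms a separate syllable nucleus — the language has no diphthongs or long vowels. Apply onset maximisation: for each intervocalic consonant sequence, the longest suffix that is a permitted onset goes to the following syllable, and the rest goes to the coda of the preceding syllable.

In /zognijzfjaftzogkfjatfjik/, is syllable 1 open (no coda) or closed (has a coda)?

closed

Nuclei (vowels): o, i, a, o, a, i → 6 syllables.
σ1/σ2 boundary: /gn/; trying suffixes from longest down, /n/ is the first permitted one, so coda /g/ | onset /n/.
σ2/σ3 boundary: /jzfj/; trying suffixes from longest down, /fj/ is the first permitted one, so coda /jz/ | onset /fj/.
σ3/σ4 boundary: /ftz/ — longest licit onset from the right is /z/, leaving /ft/ as coda.
σ4/σ5 boundary: cluster /gkfj/ — the longest permitted-onset suffix is /fj/; onset = /fj/, preceding coda = /gk/.
σ5/σ6 boundary: /tfj/ splits as /t/ + /fj/ (/fj/ is the longest suffix that is a licit onset).
Syllabification: zog.nijz.fjaft.zogk.fjat.fjik.
Syllable 1 is /zog/ with coda /g/, so it is closed.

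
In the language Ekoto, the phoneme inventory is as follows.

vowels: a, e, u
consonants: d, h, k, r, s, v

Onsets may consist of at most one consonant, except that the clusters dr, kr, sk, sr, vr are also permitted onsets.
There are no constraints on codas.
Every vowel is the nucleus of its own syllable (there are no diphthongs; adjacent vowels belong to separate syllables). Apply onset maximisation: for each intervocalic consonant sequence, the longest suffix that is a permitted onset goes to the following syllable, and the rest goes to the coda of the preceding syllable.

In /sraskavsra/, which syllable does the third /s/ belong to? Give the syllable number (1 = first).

3

Nuclei (vowels): a, a, a → 3 syllables.
Between /a/ (V1) and /a/ (V2): /sk/ is a licit onset in full, so it all attaches to the next syllable.
Between /a/ (V2) and /a/ (V3): /vsr/; trying suffixes from longest down, /sr/ is the first permitted one, so coda /v/ | onset /sr/.
So the parse is sra.skav.sra.
The third /s/ is in the onset of syllable 3 (/sra/).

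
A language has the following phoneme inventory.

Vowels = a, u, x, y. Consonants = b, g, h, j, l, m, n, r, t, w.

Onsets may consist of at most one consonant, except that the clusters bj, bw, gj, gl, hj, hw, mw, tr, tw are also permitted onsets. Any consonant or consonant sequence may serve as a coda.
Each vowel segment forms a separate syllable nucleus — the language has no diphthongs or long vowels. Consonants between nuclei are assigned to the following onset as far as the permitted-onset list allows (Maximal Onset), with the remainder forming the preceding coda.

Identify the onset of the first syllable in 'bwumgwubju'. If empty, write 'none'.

Nuclei (vowels): u, u, u → 3 syllables.
σ1/σ2 boundary: /mgw/ — longest licit onset from the right is /w/, leaving /mg/ as coda.
σ2/σ3 boundary: /bj/ — entire cluster is a permitted onset → onset /bj/, coda ∅.
Syllabification: bwumg.wu.bju.
Syllable 1 is /bwumg/: onset /bw/, nucleus /u/, coda /mg/.

bw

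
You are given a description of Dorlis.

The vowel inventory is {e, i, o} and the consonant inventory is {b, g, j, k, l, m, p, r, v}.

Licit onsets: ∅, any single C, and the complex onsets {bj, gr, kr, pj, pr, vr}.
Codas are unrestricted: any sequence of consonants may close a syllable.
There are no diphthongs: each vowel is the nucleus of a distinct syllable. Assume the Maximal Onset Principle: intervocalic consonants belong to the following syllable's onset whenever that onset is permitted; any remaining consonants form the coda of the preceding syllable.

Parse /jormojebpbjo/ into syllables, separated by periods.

Nuclei (vowels): o, o, e, o → 4 syllables.
σ1/σ2 boundary: cluster /rm/ — the longest permitted-onset suffix is /m/; onset = /m/, preceding coda = /r/.
σ2/σ3 boundary: /j/ → onset of the next syllable (single consonants are always licit onsets).
σ3/σ4 boundary: cluster /bpbj/ — the longest permitted-onset suffix is /bj/; onset = /bj/, preceding coda = /bp/.

jor.mo.jebp.bjo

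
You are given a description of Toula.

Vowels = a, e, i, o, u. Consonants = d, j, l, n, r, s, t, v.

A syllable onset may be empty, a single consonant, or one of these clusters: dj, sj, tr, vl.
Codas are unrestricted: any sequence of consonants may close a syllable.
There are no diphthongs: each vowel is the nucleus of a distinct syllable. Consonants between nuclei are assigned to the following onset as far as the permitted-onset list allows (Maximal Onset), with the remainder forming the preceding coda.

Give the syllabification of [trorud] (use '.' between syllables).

Nuclei (vowels): o, u → 2 syllables.
σ1/σ2 boundary: /r/ is a single consonant, so it becomes the next onset.

tro.rud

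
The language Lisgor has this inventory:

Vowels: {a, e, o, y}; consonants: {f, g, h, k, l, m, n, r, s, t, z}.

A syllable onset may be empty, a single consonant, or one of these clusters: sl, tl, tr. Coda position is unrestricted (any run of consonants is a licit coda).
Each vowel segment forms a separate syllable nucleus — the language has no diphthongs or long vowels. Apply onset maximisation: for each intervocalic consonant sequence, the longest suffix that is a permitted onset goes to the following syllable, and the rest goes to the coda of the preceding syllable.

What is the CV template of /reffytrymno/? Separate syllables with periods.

Nuclei (vowels): e, y, y, o → 4 syllables.
V1 /e/ – V2 /y/: /ff/ splits as /f/ + /f/ (/f/ is the longest suffix that is a licit onset).
V2 /y/ – V3 /y/: /tr/ — entire cluster is a permitted onset → onset /tr/, coda ∅.
V3 /y/ – V4 /o/: cluster /mn/ — the longest permitted-onset suffix is /n/; onset = /n/, preceding coda = /m/.
Result: ref.fy.trym.no.
Mapping each syllable to C/V: /ref/ → CVC, /fy/ → CV, /trym/ → CCVC, /no/ → CV.

CVC.CV.CCVC.CV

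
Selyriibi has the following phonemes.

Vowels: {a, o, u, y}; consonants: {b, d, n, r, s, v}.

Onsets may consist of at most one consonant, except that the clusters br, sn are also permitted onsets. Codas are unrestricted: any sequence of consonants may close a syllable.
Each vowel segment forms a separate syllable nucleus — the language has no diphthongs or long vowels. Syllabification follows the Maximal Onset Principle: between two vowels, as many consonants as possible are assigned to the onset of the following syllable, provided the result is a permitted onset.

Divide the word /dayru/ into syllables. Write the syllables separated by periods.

da.y.ru

The vowels are a, y, u — 3 nuclei, so 3 syllables.
σ1/σ2 boundary: no consonants, so the boundary falls immediately after /a/.
σ2/σ3 boundary: just /r/ — single C goes to the following onset.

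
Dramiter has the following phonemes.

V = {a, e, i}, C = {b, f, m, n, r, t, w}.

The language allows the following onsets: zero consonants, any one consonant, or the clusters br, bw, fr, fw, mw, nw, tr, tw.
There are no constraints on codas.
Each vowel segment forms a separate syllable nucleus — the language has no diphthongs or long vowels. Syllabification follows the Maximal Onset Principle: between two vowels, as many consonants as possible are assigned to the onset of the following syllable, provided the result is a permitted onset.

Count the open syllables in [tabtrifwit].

Nuclei (vowels): a, i, i → 3 syllables.
V1 /a/ – V2 /i/: /btr/; trying suffixes from longest down, /tr/ is the first permitted one, so coda /b/ | onset /tr/.
V2 /i/ – V3 /i/: /fw/ — entire cluster is a permitted onset → onset /fw/, coda ∅.
Result: tab.tri.fwit.
Classifying each syllable: /tab/ (closed), /tri/ (open), /fwit/ (closed).
Open syllables: 1.

1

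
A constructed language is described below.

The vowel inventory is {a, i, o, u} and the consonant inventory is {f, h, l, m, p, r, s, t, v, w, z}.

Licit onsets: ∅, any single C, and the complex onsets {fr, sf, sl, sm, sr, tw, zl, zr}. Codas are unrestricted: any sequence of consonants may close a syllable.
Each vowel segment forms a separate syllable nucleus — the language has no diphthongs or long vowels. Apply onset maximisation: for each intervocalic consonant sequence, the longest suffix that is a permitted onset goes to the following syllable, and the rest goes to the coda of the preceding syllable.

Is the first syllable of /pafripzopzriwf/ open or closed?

open

Vowels present: a, i, o, i; each is a nucleus, giving 4 syllables.
σ1/σ2 boundary: /fr/ — entire cluster is a permitted onset → onset /fr/, coda ∅.
σ2/σ3 boundary: /pz/ splits as /p/ + /z/ (/z/ is the longest suffix that is a licit onset).
σ3/σ4 boundary: /pzr/ splits as /p/ + /zr/ (/zr/ is the longest suffix that is a licit onset).
Result: pa.frip.zop.zriwf.
Syllable 1 is /pa/; it ends in its nucleus with no coda, so it is open.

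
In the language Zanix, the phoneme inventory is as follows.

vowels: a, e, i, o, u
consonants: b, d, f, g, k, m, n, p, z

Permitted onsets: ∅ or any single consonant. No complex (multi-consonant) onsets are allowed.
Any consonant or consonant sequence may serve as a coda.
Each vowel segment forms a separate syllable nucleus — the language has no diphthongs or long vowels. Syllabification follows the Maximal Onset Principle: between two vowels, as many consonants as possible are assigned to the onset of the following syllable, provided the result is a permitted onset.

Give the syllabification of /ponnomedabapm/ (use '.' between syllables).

pon.no.me.da.bapm

Vowels present: o, o, e, a, a; each is a nucleus, giving 5 syllables.
/o…o/ gap (V1→V2): /nn/ splits as /n/ + /n/ (/n/ is the longest suffix that is a licit onset).
/o…e/ gap (V2→V3): /m/ → onset of the next syllable (single consonants are always licit onsets).
/e…a/ gap (V3→V4): /d/ → onset of the next syllable (single consonants are always licit onsets).
/a…a/ gap (V4→V5): /b/ is a single consonant, so it becomes the next onset.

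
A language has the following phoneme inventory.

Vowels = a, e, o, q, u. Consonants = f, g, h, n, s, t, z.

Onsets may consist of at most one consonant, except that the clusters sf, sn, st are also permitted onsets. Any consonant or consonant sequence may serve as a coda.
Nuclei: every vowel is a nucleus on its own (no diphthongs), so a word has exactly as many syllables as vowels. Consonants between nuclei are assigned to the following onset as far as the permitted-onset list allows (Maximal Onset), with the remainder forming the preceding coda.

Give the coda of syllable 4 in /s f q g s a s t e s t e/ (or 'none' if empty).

none

Nuclei (vowels): q, a, e, e → 4 syllables.
V1 /q/ – V2 /a/: /gs/; trying suffixes from longest down, /s/ is the first permitted one, so coda /g/ | onset /s/.
V2 /a/ – V3 /e/: /st/ is a licit onset in full, so it all attaches to the next syllable.
V3 /e/ – V4 /e/: cluster /st/ — /st/ is itself a permitted onset, so the whole cluster goes right; preceding coda = ∅.
So the parse is sfqg.sa.ste.ste.
Syllable 4 is /ste/: onset /st/, nucleus /e/, coda ∅.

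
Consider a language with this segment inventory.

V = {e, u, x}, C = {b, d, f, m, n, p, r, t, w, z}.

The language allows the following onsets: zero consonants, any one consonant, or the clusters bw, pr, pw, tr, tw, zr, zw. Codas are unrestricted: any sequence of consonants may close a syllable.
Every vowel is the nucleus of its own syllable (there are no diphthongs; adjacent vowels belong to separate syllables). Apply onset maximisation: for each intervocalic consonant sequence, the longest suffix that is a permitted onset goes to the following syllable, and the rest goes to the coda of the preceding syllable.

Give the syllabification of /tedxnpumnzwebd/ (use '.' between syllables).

te.dxn.pumn.zwebd

Nuclei (vowels): e, x, u, e → 4 syllables.
V1 /e/ – V2 /x/: /d/ is a single consonant, so it becomes the next onset.
V2 /x/ – V3 /u/: /np/ splits as /n/ + /p/ (/p/ is the longest suffix that is a licit onset).
V3 /u/ – V4 /e/: cluster /mnzw/ — the longest permitted-onset suffix is /zw/; onset = /zw/, preceding coda = /mn/.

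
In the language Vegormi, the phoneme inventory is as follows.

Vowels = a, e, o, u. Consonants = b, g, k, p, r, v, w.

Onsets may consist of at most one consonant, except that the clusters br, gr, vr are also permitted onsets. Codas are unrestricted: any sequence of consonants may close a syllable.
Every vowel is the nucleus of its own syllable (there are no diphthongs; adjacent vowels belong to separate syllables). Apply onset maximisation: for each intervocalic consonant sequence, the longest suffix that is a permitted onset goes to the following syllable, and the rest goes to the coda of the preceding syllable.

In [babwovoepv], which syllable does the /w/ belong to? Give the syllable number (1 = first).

2

Vowels present: a, o, o, e; each is a nucleus, giving 4 syllables.
/a…o/ gap (V1→V2): /bw/ splits as /b/ + /w/ (/w/ is the longest suffix that is a licit onset).
/o…o/ gap (V2→V3): /v/ is a single consonant, so it becomes the next onset.
/o…e/ gap (V3→V4): hiatus — the boundary sits between the two vowels.
So the parse is bab.wo.vo.epv.
The /w/ is in the onset of syllable 2 (/wo/).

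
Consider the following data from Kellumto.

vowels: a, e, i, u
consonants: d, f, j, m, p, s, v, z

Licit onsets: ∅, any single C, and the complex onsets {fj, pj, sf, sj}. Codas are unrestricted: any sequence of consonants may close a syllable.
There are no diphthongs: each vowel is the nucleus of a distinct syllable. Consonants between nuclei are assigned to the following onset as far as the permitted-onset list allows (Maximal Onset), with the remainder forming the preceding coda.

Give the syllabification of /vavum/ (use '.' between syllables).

va.vum

Vowels present: a, u; each is a nucleus, giving 2 syllables.
Between /a/ (V1) and /u/ (V2): /v/ → onset of the next syllable (single consonants are always licit onsets).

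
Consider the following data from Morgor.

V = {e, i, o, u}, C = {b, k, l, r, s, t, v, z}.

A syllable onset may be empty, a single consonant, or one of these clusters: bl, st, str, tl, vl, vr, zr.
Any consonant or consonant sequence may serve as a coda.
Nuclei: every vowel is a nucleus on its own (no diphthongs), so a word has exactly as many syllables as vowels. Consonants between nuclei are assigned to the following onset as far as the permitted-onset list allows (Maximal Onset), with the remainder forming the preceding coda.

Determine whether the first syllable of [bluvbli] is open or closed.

Vowels present: u, i; each is a nucleus, giving 2 syllables.
/u…i/ gap (V1→V2): cluster /vbl/ — the longest permitted-onset suffix is /bl/; onset = /bl/, preceding coda = /v/.
So the parse is bluv.bli.
Syllable 1 is /bluv/ with coda /v/, so it is closed.

closed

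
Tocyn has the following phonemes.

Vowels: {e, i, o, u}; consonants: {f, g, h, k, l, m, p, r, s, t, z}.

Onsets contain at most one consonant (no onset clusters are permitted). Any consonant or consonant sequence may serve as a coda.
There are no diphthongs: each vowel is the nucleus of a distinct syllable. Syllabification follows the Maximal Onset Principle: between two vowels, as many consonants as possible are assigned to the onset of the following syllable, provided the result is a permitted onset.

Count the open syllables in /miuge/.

3

Nuclei (vowels): i, u, e → 3 syllables.
σ1/σ2 boundary: nothing intervenes; syllable break is V.V.
σ2/σ3 boundary: just /g/ — single C goes to the following onset.
So the parse is mi.u.ge.
Classifying each syllable: /mi/ (open), /u/ (open), /ge/ (open).
Open syllables: 3.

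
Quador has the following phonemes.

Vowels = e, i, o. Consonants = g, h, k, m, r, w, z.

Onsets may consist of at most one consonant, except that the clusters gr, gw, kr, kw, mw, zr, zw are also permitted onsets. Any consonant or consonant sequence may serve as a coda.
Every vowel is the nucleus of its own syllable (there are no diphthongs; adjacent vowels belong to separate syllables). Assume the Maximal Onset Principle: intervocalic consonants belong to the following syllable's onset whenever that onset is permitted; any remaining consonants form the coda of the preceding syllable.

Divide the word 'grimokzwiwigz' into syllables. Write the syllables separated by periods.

Vowels present: i, o, i, i; each is a nucleus, giving 4 syllables.
/i…o/ gap (V1→V2): /m/ → onset of the next syllable (single consonants are always licit onsets).
/o…i/ gap (V2→V3): /kzw/; trying suffixes from longest down, /zw/ is the first permitted one, so coda /k/ | onset /zw/.
/i…i/ gap (V3→V4): just /w/ — single C goes to the following onset.

gri.mok.zwi.wigz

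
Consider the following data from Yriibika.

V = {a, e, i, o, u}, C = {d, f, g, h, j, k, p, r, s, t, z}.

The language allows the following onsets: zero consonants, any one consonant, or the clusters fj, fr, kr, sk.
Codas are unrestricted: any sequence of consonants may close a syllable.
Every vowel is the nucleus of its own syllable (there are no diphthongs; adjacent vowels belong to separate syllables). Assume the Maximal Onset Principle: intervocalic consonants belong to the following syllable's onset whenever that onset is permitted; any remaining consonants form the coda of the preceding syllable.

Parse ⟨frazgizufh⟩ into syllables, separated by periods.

The vowels are a, i, u — 3 nuclei, so 3 syllables.
σ1/σ2 boundary: cluster /zg/ — the longest permitted-onset suffix is /g/; onset = /g/, preceding coda = /z/.
σ2/σ3 boundary: just /z/ — single C goes to the following onset.

fraz.gi.zufh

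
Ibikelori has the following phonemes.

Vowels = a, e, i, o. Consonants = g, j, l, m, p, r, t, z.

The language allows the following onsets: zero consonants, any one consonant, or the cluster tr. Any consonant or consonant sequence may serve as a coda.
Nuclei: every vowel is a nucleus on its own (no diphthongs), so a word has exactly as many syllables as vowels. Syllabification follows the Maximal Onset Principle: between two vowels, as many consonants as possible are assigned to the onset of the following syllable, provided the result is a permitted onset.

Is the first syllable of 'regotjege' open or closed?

open

Nuclei (vowels): e, o, e, e → 4 syllables.
Between /e/ (V1) and /o/ (V2): /g/ → onset of the next syllable (single consonants are always licit onsets).
Between /o/ (V2) and /e/ (V3): /tj/ — longest licit onset from the right is /j/, leaving /t/ as coda.
Between /e/ (V3) and /e/ (V4): /g/ is a single consonant, so it becomes the next onset.
Putting it together: re.got.je.ge.
Syllable 1 is /re/; it ends in its nucleus with no coda, so it is open.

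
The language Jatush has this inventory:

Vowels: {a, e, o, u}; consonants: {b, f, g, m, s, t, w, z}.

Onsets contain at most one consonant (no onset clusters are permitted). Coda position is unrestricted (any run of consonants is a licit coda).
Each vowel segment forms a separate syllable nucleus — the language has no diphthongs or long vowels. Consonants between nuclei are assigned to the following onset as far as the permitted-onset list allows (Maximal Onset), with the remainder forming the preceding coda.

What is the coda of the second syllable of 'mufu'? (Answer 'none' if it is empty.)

none

Nuclei (vowels): u, u → 2 syllables.
σ1/σ2 boundary: just /f/ — single C goes to the following onset.
Putting it together: mu.fu.
Syllable 2 is /fu/: onset /f/, nucleus /u/, coda ∅.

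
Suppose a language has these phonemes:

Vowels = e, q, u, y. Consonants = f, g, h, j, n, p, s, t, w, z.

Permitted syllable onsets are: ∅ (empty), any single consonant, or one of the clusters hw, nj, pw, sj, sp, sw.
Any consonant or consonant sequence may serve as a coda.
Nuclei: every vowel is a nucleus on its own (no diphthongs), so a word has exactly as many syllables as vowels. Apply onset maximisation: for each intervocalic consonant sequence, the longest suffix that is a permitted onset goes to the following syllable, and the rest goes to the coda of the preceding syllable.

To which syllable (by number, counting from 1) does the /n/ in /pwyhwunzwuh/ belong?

2

Nuclei (vowels): y, u, u → 3 syllables.
V1 /y/ – V2 /u/: /hw/ — entire cluster is a permitted onset → onset /hw/, coda ∅.
V2 /u/ – V3 /u/: /nzw/ splits as /nz/ + /w/ (/w/ is the longest suffix that is a licit onset).
Syllabification: pwy.hwunz.wuh.
The /n/ is in the coda of syllable 2 (/hwunz/).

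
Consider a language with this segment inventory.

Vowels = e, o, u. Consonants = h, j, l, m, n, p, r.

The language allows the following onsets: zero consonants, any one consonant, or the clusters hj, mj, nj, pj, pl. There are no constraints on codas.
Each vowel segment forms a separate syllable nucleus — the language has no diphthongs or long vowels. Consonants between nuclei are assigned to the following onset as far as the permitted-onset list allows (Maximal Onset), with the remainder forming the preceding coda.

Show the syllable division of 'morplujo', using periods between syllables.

mor.plu.jo

Vowels present: o, u, o; each is a nucleus, giving 3 syllables.
σ1/σ2 boundary: /rpl/; trying suffixes from longest down, /pl/ is the first permitted one, so coda /r/ | onset /pl/.
σ2/σ3 boundary: just /j/ — single C goes to the following onset.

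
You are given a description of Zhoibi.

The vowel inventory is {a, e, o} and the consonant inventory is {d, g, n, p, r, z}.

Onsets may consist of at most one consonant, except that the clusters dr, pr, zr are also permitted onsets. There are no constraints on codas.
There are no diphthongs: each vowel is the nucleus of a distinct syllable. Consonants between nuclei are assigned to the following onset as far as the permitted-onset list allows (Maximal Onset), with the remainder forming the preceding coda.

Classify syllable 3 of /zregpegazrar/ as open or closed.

open

The vowels are e, e, a, a — 4 nuclei, so 4 syllables.
σ1/σ2 boundary: /gp/ splits as /g/ + /p/ (/p/ is the longest suffix that is a licit onset).
σ2/σ3 boundary: /g/ → onset of the next syllable (single consonants are always licit onsets).
σ3/σ4 boundary: /zr/ is a licit onset in full, so it all attaches to the next syllable.
Syllabification: zreg.pe.ga.zrar.
Syllable 3 is /ga/; it ends in its nucleus with no coda, so it is open.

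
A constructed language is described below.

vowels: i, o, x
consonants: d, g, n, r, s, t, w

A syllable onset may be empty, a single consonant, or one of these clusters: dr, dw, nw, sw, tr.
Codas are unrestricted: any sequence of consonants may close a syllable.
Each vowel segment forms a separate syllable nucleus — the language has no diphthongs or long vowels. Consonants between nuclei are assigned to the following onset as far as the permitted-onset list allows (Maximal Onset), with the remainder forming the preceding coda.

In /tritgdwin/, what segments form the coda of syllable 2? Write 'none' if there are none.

n

The vowels are i, i — 2 nuclei, so 2 syllables.
σ1/σ2 boundary: /tgdw/ — longest licit onset from the right is /dw/, leaving /tg/ as coda.
Putting it together: tritg.dwin.
Syllable 2 is /dwin/: onset /dw/, nucleus /i/, coda /n/.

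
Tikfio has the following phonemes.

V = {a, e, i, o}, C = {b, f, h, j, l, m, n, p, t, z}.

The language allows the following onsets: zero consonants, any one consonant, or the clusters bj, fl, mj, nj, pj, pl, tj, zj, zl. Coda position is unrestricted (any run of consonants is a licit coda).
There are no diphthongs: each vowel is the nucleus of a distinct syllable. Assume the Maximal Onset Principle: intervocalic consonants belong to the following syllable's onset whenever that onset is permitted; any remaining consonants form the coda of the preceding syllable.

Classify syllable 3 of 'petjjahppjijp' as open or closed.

Vowels present: e, a, i; each is a nucleus, giving 3 syllables.
V1 /e/ – V2 /a/: /tjj/ — longest licit onset from the right is /j/, leaving /tj/ as coda.
V2 /a/ – V3 /i/: cluster /hppj/ — the longest permitted-onset suffix is /pj/; onset = /pj/, preceding coda = /hp/.
Putting it together: petj.jahp.pjijp.
Syllable 3 is /pjijp/ with coda /jp/, so it is closed.

closed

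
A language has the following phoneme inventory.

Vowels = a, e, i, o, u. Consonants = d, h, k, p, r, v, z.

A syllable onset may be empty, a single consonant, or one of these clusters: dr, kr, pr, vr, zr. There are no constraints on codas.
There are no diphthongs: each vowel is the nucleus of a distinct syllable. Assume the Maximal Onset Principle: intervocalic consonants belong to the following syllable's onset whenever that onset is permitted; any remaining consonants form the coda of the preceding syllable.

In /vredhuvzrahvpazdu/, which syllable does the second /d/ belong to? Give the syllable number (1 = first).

The vowels are e, u, a, a, u — 5 nuclei, so 5 syllables.
Between /e/ (V1) and /u/ (V2): /dh/ — longest licit onset from the right is /h/, leaving /d/ as coda.
Between /u/ (V2) and /a/ (V3): cluster /vzr/ — the longest permitted-onset suffix is /zr/; onset = /zr/, preceding coda = /v/.
Between /a/ (V3) and /a/ (V4): cluster /hvp/ — the longest permitted-onset suffix is /p/; onset = /p/, preceding coda = /hv/.
Between /a/ (V4) and /u/ (V5): cluster /zd/ — the longest permitted-onset suffix is /d/; onset = /d/, preceding coda = /z/.
Putting it together: vred.huv.zrahv.paz.du.
The second /d/ is in the onset of syllable 5 (/du/).

5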